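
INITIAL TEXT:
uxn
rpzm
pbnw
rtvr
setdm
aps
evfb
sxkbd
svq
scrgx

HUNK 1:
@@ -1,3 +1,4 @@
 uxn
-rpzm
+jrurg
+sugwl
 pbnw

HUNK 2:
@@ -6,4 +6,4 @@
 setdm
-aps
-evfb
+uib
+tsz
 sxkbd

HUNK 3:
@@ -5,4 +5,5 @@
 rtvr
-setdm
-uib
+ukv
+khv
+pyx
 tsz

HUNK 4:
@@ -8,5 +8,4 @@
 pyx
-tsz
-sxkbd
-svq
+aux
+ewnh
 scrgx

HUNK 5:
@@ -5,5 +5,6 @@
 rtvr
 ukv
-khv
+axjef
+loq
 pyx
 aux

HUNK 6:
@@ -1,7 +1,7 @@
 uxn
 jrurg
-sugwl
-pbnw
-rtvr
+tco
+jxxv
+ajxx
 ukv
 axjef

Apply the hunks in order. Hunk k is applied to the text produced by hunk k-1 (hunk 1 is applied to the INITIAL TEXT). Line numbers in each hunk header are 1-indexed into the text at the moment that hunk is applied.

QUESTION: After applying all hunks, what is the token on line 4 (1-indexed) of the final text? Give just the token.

Answer: jxxv

Derivation:
Hunk 1: at line 1 remove [rpzm] add [jrurg,sugwl] -> 11 lines: uxn jrurg sugwl pbnw rtvr setdm aps evfb sxkbd svq scrgx
Hunk 2: at line 6 remove [aps,evfb] add [uib,tsz] -> 11 lines: uxn jrurg sugwl pbnw rtvr setdm uib tsz sxkbd svq scrgx
Hunk 3: at line 5 remove [setdm,uib] add [ukv,khv,pyx] -> 12 lines: uxn jrurg sugwl pbnw rtvr ukv khv pyx tsz sxkbd svq scrgx
Hunk 4: at line 8 remove [tsz,sxkbd,svq] add [aux,ewnh] -> 11 lines: uxn jrurg sugwl pbnw rtvr ukv khv pyx aux ewnh scrgx
Hunk 5: at line 5 remove [khv] add [axjef,loq] -> 12 lines: uxn jrurg sugwl pbnw rtvr ukv axjef loq pyx aux ewnh scrgx
Hunk 6: at line 1 remove [sugwl,pbnw,rtvr] add [tco,jxxv,ajxx] -> 12 lines: uxn jrurg tco jxxv ajxx ukv axjef loq pyx aux ewnh scrgx
Final line 4: jxxv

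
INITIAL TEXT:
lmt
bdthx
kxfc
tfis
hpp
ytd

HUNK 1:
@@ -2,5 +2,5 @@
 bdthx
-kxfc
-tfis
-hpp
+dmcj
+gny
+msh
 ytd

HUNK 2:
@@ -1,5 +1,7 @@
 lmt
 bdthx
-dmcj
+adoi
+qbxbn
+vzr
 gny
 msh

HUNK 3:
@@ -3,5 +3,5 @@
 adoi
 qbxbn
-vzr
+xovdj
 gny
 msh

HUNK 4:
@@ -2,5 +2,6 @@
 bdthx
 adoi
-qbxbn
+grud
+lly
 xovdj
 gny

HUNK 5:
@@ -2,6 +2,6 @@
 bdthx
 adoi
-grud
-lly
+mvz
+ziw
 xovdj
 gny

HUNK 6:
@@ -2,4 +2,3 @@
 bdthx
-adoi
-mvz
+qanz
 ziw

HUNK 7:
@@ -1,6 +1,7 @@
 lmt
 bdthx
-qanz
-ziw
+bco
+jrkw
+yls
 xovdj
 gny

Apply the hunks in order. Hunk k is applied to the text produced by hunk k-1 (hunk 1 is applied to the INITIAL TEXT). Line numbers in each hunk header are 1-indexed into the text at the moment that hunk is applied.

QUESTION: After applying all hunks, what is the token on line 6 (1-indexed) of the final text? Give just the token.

Answer: xovdj

Derivation:
Hunk 1: at line 2 remove [kxfc,tfis,hpp] add [dmcj,gny,msh] -> 6 lines: lmt bdthx dmcj gny msh ytd
Hunk 2: at line 1 remove [dmcj] add [adoi,qbxbn,vzr] -> 8 lines: lmt bdthx adoi qbxbn vzr gny msh ytd
Hunk 3: at line 3 remove [vzr] add [xovdj] -> 8 lines: lmt bdthx adoi qbxbn xovdj gny msh ytd
Hunk 4: at line 2 remove [qbxbn] add [grud,lly] -> 9 lines: lmt bdthx adoi grud lly xovdj gny msh ytd
Hunk 5: at line 2 remove [grud,lly] add [mvz,ziw] -> 9 lines: lmt bdthx adoi mvz ziw xovdj gny msh ytd
Hunk 6: at line 2 remove [adoi,mvz] add [qanz] -> 8 lines: lmt bdthx qanz ziw xovdj gny msh ytd
Hunk 7: at line 1 remove [qanz,ziw] add [bco,jrkw,yls] -> 9 lines: lmt bdthx bco jrkw yls xovdj gny msh ytd
Final line 6: xovdj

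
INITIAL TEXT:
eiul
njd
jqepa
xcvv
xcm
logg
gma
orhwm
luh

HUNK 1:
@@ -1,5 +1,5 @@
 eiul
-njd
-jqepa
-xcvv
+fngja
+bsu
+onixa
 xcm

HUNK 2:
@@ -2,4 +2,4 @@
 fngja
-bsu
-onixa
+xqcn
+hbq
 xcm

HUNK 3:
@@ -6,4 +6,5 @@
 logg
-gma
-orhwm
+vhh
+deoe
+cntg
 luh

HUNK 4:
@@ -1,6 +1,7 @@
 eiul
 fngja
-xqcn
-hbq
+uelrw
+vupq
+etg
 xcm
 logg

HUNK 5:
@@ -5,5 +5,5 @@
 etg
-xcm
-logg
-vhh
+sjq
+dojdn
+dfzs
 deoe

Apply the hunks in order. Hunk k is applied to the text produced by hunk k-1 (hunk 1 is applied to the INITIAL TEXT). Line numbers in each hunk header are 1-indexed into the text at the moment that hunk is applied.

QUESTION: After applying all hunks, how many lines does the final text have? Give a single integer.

Hunk 1: at line 1 remove [njd,jqepa,xcvv] add [fngja,bsu,onixa] -> 9 lines: eiul fngja bsu onixa xcm logg gma orhwm luh
Hunk 2: at line 2 remove [bsu,onixa] add [xqcn,hbq] -> 9 lines: eiul fngja xqcn hbq xcm logg gma orhwm luh
Hunk 3: at line 6 remove [gma,orhwm] add [vhh,deoe,cntg] -> 10 lines: eiul fngja xqcn hbq xcm logg vhh deoe cntg luh
Hunk 4: at line 1 remove [xqcn,hbq] add [uelrw,vupq,etg] -> 11 lines: eiul fngja uelrw vupq etg xcm logg vhh deoe cntg luh
Hunk 5: at line 5 remove [xcm,logg,vhh] add [sjq,dojdn,dfzs] -> 11 lines: eiul fngja uelrw vupq etg sjq dojdn dfzs deoe cntg luh
Final line count: 11

Answer: 11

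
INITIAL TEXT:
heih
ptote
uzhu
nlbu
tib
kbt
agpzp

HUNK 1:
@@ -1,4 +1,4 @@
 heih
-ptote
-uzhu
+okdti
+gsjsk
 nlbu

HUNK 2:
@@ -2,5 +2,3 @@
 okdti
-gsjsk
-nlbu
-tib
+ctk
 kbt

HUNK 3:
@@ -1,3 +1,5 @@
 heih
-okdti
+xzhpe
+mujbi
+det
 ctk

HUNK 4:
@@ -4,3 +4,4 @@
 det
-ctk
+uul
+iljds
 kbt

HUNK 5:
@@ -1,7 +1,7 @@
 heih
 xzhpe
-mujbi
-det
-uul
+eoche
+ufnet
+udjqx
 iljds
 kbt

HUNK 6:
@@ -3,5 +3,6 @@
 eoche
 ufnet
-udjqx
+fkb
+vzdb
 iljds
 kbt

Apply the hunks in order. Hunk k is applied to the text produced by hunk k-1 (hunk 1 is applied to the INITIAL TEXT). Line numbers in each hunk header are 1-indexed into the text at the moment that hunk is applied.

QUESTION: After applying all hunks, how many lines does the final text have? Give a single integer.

Answer: 9

Derivation:
Hunk 1: at line 1 remove [ptote,uzhu] add [okdti,gsjsk] -> 7 lines: heih okdti gsjsk nlbu tib kbt agpzp
Hunk 2: at line 2 remove [gsjsk,nlbu,tib] add [ctk] -> 5 lines: heih okdti ctk kbt agpzp
Hunk 3: at line 1 remove [okdti] add [xzhpe,mujbi,det] -> 7 lines: heih xzhpe mujbi det ctk kbt agpzp
Hunk 4: at line 4 remove [ctk] add [uul,iljds] -> 8 lines: heih xzhpe mujbi det uul iljds kbt agpzp
Hunk 5: at line 1 remove [mujbi,det,uul] add [eoche,ufnet,udjqx] -> 8 lines: heih xzhpe eoche ufnet udjqx iljds kbt agpzp
Hunk 6: at line 3 remove [udjqx] add [fkb,vzdb] -> 9 lines: heih xzhpe eoche ufnet fkb vzdb iljds kbt agpzp
Final line count: 9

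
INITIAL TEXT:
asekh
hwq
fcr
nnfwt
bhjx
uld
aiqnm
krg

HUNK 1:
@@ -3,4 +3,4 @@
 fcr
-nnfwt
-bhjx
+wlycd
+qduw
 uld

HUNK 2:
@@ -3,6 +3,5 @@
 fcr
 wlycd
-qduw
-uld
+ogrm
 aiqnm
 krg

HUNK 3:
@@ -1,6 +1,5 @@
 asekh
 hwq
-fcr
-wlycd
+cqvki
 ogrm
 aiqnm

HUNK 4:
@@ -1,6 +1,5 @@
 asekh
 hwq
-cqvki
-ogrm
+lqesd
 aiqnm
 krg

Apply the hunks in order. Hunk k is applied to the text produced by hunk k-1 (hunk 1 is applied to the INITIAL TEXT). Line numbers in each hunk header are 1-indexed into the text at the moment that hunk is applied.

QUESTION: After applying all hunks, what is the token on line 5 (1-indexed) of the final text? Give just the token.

Answer: krg

Derivation:
Hunk 1: at line 3 remove [nnfwt,bhjx] add [wlycd,qduw] -> 8 lines: asekh hwq fcr wlycd qduw uld aiqnm krg
Hunk 2: at line 3 remove [qduw,uld] add [ogrm] -> 7 lines: asekh hwq fcr wlycd ogrm aiqnm krg
Hunk 3: at line 1 remove [fcr,wlycd] add [cqvki] -> 6 lines: asekh hwq cqvki ogrm aiqnm krg
Hunk 4: at line 1 remove [cqvki,ogrm] add [lqesd] -> 5 lines: asekh hwq lqesd aiqnm krg
Final line 5: krg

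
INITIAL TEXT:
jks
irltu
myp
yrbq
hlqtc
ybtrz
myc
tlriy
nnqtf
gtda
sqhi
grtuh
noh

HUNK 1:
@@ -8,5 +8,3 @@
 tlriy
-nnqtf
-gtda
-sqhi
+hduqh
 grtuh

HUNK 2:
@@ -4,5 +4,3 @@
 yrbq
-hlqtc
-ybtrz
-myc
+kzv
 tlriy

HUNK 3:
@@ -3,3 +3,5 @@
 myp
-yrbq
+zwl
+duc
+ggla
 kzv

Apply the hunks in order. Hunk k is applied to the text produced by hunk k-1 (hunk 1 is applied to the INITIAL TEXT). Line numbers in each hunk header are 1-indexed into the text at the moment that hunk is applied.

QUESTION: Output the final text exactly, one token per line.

Hunk 1: at line 8 remove [nnqtf,gtda,sqhi] add [hduqh] -> 11 lines: jks irltu myp yrbq hlqtc ybtrz myc tlriy hduqh grtuh noh
Hunk 2: at line 4 remove [hlqtc,ybtrz,myc] add [kzv] -> 9 lines: jks irltu myp yrbq kzv tlriy hduqh grtuh noh
Hunk 3: at line 3 remove [yrbq] add [zwl,duc,ggla] -> 11 lines: jks irltu myp zwl duc ggla kzv tlriy hduqh grtuh noh

Answer: jks
irltu
myp
zwl
duc
ggla
kzv
tlriy
hduqh
grtuh
noh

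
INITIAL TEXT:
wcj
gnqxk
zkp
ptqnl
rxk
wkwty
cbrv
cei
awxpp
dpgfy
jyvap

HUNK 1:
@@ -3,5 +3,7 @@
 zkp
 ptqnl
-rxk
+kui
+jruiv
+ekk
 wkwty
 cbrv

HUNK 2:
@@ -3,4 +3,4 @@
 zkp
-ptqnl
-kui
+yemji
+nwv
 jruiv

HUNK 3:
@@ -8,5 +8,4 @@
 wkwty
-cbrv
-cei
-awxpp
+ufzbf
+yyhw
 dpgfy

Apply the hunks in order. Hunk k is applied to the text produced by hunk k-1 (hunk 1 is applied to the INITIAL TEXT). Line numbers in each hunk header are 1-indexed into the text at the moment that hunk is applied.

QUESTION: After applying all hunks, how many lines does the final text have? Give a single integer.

Answer: 12

Derivation:
Hunk 1: at line 3 remove [rxk] add [kui,jruiv,ekk] -> 13 lines: wcj gnqxk zkp ptqnl kui jruiv ekk wkwty cbrv cei awxpp dpgfy jyvap
Hunk 2: at line 3 remove [ptqnl,kui] add [yemji,nwv] -> 13 lines: wcj gnqxk zkp yemji nwv jruiv ekk wkwty cbrv cei awxpp dpgfy jyvap
Hunk 3: at line 8 remove [cbrv,cei,awxpp] add [ufzbf,yyhw] -> 12 lines: wcj gnqxk zkp yemji nwv jruiv ekk wkwty ufzbf yyhw dpgfy jyvap
Final line count: 12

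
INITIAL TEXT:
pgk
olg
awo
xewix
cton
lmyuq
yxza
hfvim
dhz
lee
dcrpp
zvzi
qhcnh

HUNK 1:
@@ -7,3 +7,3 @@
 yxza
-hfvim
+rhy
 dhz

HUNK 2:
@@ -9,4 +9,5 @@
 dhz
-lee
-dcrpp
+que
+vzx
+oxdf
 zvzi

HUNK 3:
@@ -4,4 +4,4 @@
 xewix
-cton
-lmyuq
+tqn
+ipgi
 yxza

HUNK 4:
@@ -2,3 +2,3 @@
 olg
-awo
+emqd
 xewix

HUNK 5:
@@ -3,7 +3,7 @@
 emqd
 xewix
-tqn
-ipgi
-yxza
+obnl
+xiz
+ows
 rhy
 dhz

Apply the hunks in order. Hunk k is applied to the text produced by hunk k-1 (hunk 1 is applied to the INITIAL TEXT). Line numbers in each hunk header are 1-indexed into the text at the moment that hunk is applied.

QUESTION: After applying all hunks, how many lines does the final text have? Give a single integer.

Hunk 1: at line 7 remove [hfvim] add [rhy] -> 13 lines: pgk olg awo xewix cton lmyuq yxza rhy dhz lee dcrpp zvzi qhcnh
Hunk 2: at line 9 remove [lee,dcrpp] add [que,vzx,oxdf] -> 14 lines: pgk olg awo xewix cton lmyuq yxza rhy dhz que vzx oxdf zvzi qhcnh
Hunk 3: at line 4 remove [cton,lmyuq] add [tqn,ipgi] -> 14 lines: pgk olg awo xewix tqn ipgi yxza rhy dhz que vzx oxdf zvzi qhcnh
Hunk 4: at line 2 remove [awo] add [emqd] -> 14 lines: pgk olg emqd xewix tqn ipgi yxza rhy dhz que vzx oxdf zvzi qhcnh
Hunk 5: at line 3 remove [tqn,ipgi,yxza] add [obnl,xiz,ows] -> 14 lines: pgk olg emqd xewix obnl xiz ows rhy dhz que vzx oxdf zvzi qhcnh
Final line count: 14

Answer: 14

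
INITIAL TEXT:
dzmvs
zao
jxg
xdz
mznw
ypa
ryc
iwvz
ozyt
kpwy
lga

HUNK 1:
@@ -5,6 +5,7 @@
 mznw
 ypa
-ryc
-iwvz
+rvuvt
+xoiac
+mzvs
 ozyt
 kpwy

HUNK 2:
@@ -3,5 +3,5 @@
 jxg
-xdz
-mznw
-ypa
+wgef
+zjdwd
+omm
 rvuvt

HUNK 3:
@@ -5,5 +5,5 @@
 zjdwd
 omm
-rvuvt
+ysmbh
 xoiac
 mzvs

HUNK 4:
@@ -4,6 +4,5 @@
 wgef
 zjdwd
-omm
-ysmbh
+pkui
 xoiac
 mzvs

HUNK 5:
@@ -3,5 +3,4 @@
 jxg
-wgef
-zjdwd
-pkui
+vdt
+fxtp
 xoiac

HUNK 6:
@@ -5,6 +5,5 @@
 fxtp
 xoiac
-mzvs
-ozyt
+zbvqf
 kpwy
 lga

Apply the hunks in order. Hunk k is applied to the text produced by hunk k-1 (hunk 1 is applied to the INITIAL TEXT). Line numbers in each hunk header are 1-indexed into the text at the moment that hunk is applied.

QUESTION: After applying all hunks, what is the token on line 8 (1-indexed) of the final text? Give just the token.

Answer: kpwy

Derivation:
Hunk 1: at line 5 remove [ryc,iwvz] add [rvuvt,xoiac,mzvs] -> 12 lines: dzmvs zao jxg xdz mznw ypa rvuvt xoiac mzvs ozyt kpwy lga
Hunk 2: at line 3 remove [xdz,mznw,ypa] add [wgef,zjdwd,omm] -> 12 lines: dzmvs zao jxg wgef zjdwd omm rvuvt xoiac mzvs ozyt kpwy lga
Hunk 3: at line 5 remove [rvuvt] add [ysmbh] -> 12 lines: dzmvs zao jxg wgef zjdwd omm ysmbh xoiac mzvs ozyt kpwy lga
Hunk 4: at line 4 remove [omm,ysmbh] add [pkui] -> 11 lines: dzmvs zao jxg wgef zjdwd pkui xoiac mzvs ozyt kpwy lga
Hunk 5: at line 3 remove [wgef,zjdwd,pkui] add [vdt,fxtp] -> 10 lines: dzmvs zao jxg vdt fxtp xoiac mzvs ozyt kpwy lga
Hunk 6: at line 5 remove [mzvs,ozyt] add [zbvqf] -> 9 lines: dzmvs zao jxg vdt fxtp xoiac zbvqf kpwy lga
Final line 8: kpwy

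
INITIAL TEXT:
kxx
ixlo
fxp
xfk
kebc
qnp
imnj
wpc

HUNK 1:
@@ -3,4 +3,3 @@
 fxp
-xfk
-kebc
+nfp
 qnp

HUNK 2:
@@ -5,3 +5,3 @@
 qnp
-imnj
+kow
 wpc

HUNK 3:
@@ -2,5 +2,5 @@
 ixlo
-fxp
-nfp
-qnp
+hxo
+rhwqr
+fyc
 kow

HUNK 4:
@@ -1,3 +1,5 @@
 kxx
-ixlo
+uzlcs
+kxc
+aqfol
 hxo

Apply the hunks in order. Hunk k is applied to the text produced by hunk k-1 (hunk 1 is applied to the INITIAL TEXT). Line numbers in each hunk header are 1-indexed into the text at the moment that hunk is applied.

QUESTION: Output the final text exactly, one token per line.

Hunk 1: at line 3 remove [xfk,kebc] add [nfp] -> 7 lines: kxx ixlo fxp nfp qnp imnj wpc
Hunk 2: at line 5 remove [imnj] add [kow] -> 7 lines: kxx ixlo fxp nfp qnp kow wpc
Hunk 3: at line 2 remove [fxp,nfp,qnp] add [hxo,rhwqr,fyc] -> 7 lines: kxx ixlo hxo rhwqr fyc kow wpc
Hunk 4: at line 1 remove [ixlo] add [uzlcs,kxc,aqfol] -> 9 lines: kxx uzlcs kxc aqfol hxo rhwqr fyc kow wpc

Answer: kxx
uzlcs
kxc
aqfol
hxo
rhwqr
fyc
kow
wpc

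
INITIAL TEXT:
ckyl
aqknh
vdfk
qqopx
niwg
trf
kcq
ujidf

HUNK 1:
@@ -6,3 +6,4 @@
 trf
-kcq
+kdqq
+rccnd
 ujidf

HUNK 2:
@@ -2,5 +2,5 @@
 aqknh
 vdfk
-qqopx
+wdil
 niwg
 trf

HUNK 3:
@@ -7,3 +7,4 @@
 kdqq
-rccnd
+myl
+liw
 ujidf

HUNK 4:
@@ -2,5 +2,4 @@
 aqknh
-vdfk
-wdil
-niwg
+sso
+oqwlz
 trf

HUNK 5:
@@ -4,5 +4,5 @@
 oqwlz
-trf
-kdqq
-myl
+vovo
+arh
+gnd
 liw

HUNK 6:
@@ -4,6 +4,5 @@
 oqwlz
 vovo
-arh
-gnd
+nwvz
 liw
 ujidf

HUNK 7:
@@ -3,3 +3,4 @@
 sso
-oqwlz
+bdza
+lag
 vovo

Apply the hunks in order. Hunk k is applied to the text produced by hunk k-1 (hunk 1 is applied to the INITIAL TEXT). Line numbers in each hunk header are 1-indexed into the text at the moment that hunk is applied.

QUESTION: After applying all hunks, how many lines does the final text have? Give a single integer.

Answer: 9

Derivation:
Hunk 1: at line 6 remove [kcq] add [kdqq,rccnd] -> 9 lines: ckyl aqknh vdfk qqopx niwg trf kdqq rccnd ujidf
Hunk 2: at line 2 remove [qqopx] add [wdil] -> 9 lines: ckyl aqknh vdfk wdil niwg trf kdqq rccnd ujidf
Hunk 3: at line 7 remove [rccnd] add [myl,liw] -> 10 lines: ckyl aqknh vdfk wdil niwg trf kdqq myl liw ujidf
Hunk 4: at line 2 remove [vdfk,wdil,niwg] add [sso,oqwlz] -> 9 lines: ckyl aqknh sso oqwlz trf kdqq myl liw ujidf
Hunk 5: at line 4 remove [trf,kdqq,myl] add [vovo,arh,gnd] -> 9 lines: ckyl aqknh sso oqwlz vovo arh gnd liw ujidf
Hunk 6: at line 4 remove [arh,gnd] add [nwvz] -> 8 lines: ckyl aqknh sso oqwlz vovo nwvz liw ujidf
Hunk 7: at line 3 remove [oqwlz] add [bdza,lag] -> 9 lines: ckyl aqknh sso bdza lag vovo nwvz liw ujidf
Final line count: 9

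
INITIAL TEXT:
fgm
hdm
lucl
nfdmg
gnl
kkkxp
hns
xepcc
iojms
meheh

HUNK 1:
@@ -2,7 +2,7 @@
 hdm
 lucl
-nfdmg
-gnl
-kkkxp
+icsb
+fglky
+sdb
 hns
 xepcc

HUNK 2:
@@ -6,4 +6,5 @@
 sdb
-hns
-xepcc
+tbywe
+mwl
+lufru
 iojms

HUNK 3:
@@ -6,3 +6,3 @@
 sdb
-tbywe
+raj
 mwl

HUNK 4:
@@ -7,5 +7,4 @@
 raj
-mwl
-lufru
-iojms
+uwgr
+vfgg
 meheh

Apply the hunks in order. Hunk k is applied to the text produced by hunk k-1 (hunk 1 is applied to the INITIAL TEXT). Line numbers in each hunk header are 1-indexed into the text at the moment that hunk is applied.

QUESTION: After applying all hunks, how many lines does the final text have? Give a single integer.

Answer: 10

Derivation:
Hunk 1: at line 2 remove [nfdmg,gnl,kkkxp] add [icsb,fglky,sdb] -> 10 lines: fgm hdm lucl icsb fglky sdb hns xepcc iojms meheh
Hunk 2: at line 6 remove [hns,xepcc] add [tbywe,mwl,lufru] -> 11 lines: fgm hdm lucl icsb fglky sdb tbywe mwl lufru iojms meheh
Hunk 3: at line 6 remove [tbywe] add [raj] -> 11 lines: fgm hdm lucl icsb fglky sdb raj mwl lufru iojms meheh
Hunk 4: at line 7 remove [mwl,lufru,iojms] add [uwgr,vfgg] -> 10 lines: fgm hdm lucl icsb fglky sdb raj uwgr vfgg meheh
Final line count: 10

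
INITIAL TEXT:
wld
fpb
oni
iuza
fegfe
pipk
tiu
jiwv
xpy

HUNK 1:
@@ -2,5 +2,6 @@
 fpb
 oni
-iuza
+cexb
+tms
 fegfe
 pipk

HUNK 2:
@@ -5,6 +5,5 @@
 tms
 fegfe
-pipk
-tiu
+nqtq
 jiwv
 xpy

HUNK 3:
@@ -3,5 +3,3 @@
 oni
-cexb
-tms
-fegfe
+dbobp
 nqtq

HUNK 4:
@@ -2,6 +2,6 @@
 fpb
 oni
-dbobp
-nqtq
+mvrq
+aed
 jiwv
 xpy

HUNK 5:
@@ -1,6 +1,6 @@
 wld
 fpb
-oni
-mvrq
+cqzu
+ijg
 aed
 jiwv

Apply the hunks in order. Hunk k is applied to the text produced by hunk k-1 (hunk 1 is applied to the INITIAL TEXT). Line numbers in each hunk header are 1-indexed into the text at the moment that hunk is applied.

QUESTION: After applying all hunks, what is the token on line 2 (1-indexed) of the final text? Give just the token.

Answer: fpb

Derivation:
Hunk 1: at line 2 remove [iuza] add [cexb,tms] -> 10 lines: wld fpb oni cexb tms fegfe pipk tiu jiwv xpy
Hunk 2: at line 5 remove [pipk,tiu] add [nqtq] -> 9 lines: wld fpb oni cexb tms fegfe nqtq jiwv xpy
Hunk 3: at line 3 remove [cexb,tms,fegfe] add [dbobp] -> 7 lines: wld fpb oni dbobp nqtq jiwv xpy
Hunk 4: at line 2 remove [dbobp,nqtq] add [mvrq,aed] -> 7 lines: wld fpb oni mvrq aed jiwv xpy
Hunk 5: at line 1 remove [oni,mvrq] add [cqzu,ijg] -> 7 lines: wld fpb cqzu ijg aed jiwv xpy
Final line 2: fpb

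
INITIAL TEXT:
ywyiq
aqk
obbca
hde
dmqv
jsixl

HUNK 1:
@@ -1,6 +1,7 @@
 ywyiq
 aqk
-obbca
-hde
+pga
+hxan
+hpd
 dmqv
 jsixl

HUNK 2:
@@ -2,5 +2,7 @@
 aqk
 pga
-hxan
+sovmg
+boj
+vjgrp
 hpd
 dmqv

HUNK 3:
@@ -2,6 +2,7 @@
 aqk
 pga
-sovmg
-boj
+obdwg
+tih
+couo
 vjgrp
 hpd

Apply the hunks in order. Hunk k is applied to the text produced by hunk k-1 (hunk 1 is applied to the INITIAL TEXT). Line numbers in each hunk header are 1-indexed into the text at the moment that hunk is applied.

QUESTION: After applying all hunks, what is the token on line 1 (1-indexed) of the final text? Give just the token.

Answer: ywyiq

Derivation:
Hunk 1: at line 1 remove [obbca,hde] add [pga,hxan,hpd] -> 7 lines: ywyiq aqk pga hxan hpd dmqv jsixl
Hunk 2: at line 2 remove [hxan] add [sovmg,boj,vjgrp] -> 9 lines: ywyiq aqk pga sovmg boj vjgrp hpd dmqv jsixl
Hunk 3: at line 2 remove [sovmg,boj] add [obdwg,tih,couo] -> 10 lines: ywyiq aqk pga obdwg tih couo vjgrp hpd dmqv jsixl
Final line 1: ywyiq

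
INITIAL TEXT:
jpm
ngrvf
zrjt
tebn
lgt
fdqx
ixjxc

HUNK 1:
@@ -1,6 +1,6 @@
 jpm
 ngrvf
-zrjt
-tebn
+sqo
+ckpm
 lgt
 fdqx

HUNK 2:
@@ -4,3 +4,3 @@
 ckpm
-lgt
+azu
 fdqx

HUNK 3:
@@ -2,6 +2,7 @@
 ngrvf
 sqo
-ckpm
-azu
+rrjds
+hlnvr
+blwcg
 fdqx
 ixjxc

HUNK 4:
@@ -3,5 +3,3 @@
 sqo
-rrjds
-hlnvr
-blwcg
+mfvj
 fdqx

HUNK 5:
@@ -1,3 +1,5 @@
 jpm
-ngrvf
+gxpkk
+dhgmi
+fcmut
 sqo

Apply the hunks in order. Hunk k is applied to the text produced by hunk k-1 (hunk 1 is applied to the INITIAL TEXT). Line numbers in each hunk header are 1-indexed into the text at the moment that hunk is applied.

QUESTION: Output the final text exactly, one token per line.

Answer: jpm
gxpkk
dhgmi
fcmut
sqo
mfvj
fdqx
ixjxc

Derivation:
Hunk 1: at line 1 remove [zrjt,tebn] add [sqo,ckpm] -> 7 lines: jpm ngrvf sqo ckpm lgt fdqx ixjxc
Hunk 2: at line 4 remove [lgt] add [azu] -> 7 lines: jpm ngrvf sqo ckpm azu fdqx ixjxc
Hunk 3: at line 2 remove [ckpm,azu] add [rrjds,hlnvr,blwcg] -> 8 lines: jpm ngrvf sqo rrjds hlnvr blwcg fdqx ixjxc
Hunk 4: at line 3 remove [rrjds,hlnvr,blwcg] add [mfvj] -> 6 lines: jpm ngrvf sqo mfvj fdqx ixjxc
Hunk 5: at line 1 remove [ngrvf] add [gxpkk,dhgmi,fcmut] -> 8 lines: jpm gxpkk dhgmi fcmut sqo mfvj fdqx ixjxc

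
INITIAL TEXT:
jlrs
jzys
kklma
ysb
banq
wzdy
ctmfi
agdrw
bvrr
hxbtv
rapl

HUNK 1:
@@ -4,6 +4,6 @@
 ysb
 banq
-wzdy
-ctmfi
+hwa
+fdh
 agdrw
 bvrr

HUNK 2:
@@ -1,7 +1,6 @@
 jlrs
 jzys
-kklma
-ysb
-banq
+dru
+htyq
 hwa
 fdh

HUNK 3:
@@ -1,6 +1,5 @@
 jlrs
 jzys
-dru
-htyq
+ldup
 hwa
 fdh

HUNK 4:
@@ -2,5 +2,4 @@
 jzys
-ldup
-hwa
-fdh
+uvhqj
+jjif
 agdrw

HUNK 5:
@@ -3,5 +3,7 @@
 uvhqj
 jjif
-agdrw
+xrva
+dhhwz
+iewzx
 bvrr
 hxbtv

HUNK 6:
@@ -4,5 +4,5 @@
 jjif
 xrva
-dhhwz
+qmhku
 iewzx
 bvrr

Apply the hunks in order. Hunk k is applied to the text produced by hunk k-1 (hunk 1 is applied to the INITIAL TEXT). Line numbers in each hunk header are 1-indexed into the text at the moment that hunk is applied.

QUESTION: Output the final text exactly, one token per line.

Hunk 1: at line 4 remove [wzdy,ctmfi] add [hwa,fdh] -> 11 lines: jlrs jzys kklma ysb banq hwa fdh agdrw bvrr hxbtv rapl
Hunk 2: at line 1 remove [kklma,ysb,banq] add [dru,htyq] -> 10 lines: jlrs jzys dru htyq hwa fdh agdrw bvrr hxbtv rapl
Hunk 3: at line 1 remove [dru,htyq] add [ldup] -> 9 lines: jlrs jzys ldup hwa fdh agdrw bvrr hxbtv rapl
Hunk 4: at line 2 remove [ldup,hwa,fdh] add [uvhqj,jjif] -> 8 lines: jlrs jzys uvhqj jjif agdrw bvrr hxbtv rapl
Hunk 5: at line 3 remove [agdrw] add [xrva,dhhwz,iewzx] -> 10 lines: jlrs jzys uvhqj jjif xrva dhhwz iewzx bvrr hxbtv rapl
Hunk 6: at line 4 remove [dhhwz] add [qmhku] -> 10 lines: jlrs jzys uvhqj jjif xrva qmhku iewzx bvrr hxbtv rapl

Answer: jlrs
jzys
uvhqj
jjif
xrva
qmhku
iewzx
bvrr
hxbtv
rapl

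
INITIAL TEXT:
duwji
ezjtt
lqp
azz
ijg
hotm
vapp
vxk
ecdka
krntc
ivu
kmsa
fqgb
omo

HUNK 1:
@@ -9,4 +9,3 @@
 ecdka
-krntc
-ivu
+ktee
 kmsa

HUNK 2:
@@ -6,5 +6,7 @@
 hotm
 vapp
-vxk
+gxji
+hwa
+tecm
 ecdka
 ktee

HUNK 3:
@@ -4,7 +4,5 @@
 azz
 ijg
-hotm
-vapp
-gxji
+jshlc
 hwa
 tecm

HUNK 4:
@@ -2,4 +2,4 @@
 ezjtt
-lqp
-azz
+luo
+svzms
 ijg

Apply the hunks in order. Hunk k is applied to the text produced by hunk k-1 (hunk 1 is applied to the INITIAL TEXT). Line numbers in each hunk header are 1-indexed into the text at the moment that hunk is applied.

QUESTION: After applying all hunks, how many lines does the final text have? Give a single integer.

Answer: 13

Derivation:
Hunk 1: at line 9 remove [krntc,ivu] add [ktee] -> 13 lines: duwji ezjtt lqp azz ijg hotm vapp vxk ecdka ktee kmsa fqgb omo
Hunk 2: at line 6 remove [vxk] add [gxji,hwa,tecm] -> 15 lines: duwji ezjtt lqp azz ijg hotm vapp gxji hwa tecm ecdka ktee kmsa fqgb omo
Hunk 3: at line 4 remove [hotm,vapp,gxji] add [jshlc] -> 13 lines: duwji ezjtt lqp azz ijg jshlc hwa tecm ecdka ktee kmsa fqgb omo
Hunk 4: at line 2 remove [lqp,azz] add [luo,svzms] -> 13 lines: duwji ezjtt luo svzms ijg jshlc hwa tecm ecdka ktee kmsa fqgb omo
Final line count: 13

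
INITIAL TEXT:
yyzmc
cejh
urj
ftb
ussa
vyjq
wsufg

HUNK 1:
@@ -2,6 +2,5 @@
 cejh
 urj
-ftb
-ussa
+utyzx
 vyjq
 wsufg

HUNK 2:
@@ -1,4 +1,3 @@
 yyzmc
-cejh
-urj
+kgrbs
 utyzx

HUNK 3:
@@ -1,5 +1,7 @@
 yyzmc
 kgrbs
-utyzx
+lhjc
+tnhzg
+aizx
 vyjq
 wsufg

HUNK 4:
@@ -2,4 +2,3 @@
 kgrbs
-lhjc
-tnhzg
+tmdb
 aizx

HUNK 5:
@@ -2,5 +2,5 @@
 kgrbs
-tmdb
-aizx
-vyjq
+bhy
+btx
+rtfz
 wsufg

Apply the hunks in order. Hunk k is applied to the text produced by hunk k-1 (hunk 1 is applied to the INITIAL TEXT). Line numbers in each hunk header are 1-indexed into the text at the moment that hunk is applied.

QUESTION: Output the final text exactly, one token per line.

Hunk 1: at line 2 remove [ftb,ussa] add [utyzx] -> 6 lines: yyzmc cejh urj utyzx vyjq wsufg
Hunk 2: at line 1 remove [cejh,urj] add [kgrbs] -> 5 lines: yyzmc kgrbs utyzx vyjq wsufg
Hunk 3: at line 1 remove [utyzx] add [lhjc,tnhzg,aizx] -> 7 lines: yyzmc kgrbs lhjc tnhzg aizx vyjq wsufg
Hunk 4: at line 2 remove [lhjc,tnhzg] add [tmdb] -> 6 lines: yyzmc kgrbs tmdb aizx vyjq wsufg
Hunk 5: at line 2 remove [tmdb,aizx,vyjq] add [bhy,btx,rtfz] -> 6 lines: yyzmc kgrbs bhy btx rtfz wsufg

Answer: yyzmc
kgrbs
bhy
btx
rtfz
wsufg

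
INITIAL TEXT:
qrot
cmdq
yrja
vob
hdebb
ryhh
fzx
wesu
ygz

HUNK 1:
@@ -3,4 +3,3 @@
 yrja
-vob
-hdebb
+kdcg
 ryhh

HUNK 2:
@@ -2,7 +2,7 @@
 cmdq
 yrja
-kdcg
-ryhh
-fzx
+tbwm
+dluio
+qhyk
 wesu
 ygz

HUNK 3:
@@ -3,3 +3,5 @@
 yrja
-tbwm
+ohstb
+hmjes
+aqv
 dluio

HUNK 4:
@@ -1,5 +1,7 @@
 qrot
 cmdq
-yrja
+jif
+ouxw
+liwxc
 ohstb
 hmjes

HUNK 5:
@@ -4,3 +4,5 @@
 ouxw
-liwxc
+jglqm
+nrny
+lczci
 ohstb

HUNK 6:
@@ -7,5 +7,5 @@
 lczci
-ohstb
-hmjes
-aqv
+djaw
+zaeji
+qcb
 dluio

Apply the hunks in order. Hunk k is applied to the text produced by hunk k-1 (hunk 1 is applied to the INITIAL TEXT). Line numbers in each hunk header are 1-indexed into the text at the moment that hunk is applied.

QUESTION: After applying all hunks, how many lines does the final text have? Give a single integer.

Answer: 14

Derivation:
Hunk 1: at line 3 remove [vob,hdebb] add [kdcg] -> 8 lines: qrot cmdq yrja kdcg ryhh fzx wesu ygz
Hunk 2: at line 2 remove [kdcg,ryhh,fzx] add [tbwm,dluio,qhyk] -> 8 lines: qrot cmdq yrja tbwm dluio qhyk wesu ygz
Hunk 3: at line 3 remove [tbwm] add [ohstb,hmjes,aqv] -> 10 lines: qrot cmdq yrja ohstb hmjes aqv dluio qhyk wesu ygz
Hunk 4: at line 1 remove [yrja] add [jif,ouxw,liwxc] -> 12 lines: qrot cmdq jif ouxw liwxc ohstb hmjes aqv dluio qhyk wesu ygz
Hunk 5: at line 4 remove [liwxc] add [jglqm,nrny,lczci] -> 14 lines: qrot cmdq jif ouxw jglqm nrny lczci ohstb hmjes aqv dluio qhyk wesu ygz
Hunk 6: at line 7 remove [ohstb,hmjes,aqv] add [djaw,zaeji,qcb] -> 14 lines: qrot cmdq jif ouxw jglqm nrny lczci djaw zaeji qcb dluio qhyk wesu ygz
Final line count: 14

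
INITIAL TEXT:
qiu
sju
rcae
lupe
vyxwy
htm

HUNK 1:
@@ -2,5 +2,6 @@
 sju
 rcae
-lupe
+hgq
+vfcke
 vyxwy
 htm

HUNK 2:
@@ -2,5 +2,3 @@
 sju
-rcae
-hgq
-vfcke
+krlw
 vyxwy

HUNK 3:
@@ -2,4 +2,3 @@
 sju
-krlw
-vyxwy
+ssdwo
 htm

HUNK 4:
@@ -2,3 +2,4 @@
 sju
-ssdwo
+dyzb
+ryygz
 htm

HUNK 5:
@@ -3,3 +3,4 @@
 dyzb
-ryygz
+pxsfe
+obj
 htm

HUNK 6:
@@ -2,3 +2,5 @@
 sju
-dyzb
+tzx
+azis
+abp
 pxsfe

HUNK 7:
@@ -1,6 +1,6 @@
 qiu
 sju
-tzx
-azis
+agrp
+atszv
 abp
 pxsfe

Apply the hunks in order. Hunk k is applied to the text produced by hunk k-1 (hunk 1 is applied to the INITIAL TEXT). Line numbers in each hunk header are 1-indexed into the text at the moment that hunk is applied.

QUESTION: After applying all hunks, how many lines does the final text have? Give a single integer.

Answer: 8

Derivation:
Hunk 1: at line 2 remove [lupe] add [hgq,vfcke] -> 7 lines: qiu sju rcae hgq vfcke vyxwy htm
Hunk 2: at line 2 remove [rcae,hgq,vfcke] add [krlw] -> 5 lines: qiu sju krlw vyxwy htm
Hunk 3: at line 2 remove [krlw,vyxwy] add [ssdwo] -> 4 lines: qiu sju ssdwo htm
Hunk 4: at line 2 remove [ssdwo] add [dyzb,ryygz] -> 5 lines: qiu sju dyzb ryygz htm
Hunk 5: at line 3 remove [ryygz] add [pxsfe,obj] -> 6 lines: qiu sju dyzb pxsfe obj htm
Hunk 6: at line 2 remove [dyzb] add [tzx,azis,abp] -> 8 lines: qiu sju tzx azis abp pxsfe obj htm
Hunk 7: at line 1 remove [tzx,azis] add [agrp,atszv] -> 8 lines: qiu sju agrp atszv abp pxsfe obj htm
Final line count: 8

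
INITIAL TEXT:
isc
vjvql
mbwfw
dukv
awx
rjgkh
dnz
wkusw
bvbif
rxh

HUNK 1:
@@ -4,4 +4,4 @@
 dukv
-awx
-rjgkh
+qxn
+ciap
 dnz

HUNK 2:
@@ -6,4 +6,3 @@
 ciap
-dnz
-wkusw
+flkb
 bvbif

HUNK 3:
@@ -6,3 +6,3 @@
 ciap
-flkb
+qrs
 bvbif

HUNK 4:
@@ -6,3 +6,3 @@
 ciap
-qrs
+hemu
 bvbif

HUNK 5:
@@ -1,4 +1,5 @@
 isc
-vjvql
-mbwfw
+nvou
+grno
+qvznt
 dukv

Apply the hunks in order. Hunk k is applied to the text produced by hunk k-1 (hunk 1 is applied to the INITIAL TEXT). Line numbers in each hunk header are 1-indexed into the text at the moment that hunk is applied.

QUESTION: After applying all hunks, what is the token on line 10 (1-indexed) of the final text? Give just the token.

Hunk 1: at line 4 remove [awx,rjgkh] add [qxn,ciap] -> 10 lines: isc vjvql mbwfw dukv qxn ciap dnz wkusw bvbif rxh
Hunk 2: at line 6 remove [dnz,wkusw] add [flkb] -> 9 lines: isc vjvql mbwfw dukv qxn ciap flkb bvbif rxh
Hunk 3: at line 6 remove [flkb] add [qrs] -> 9 lines: isc vjvql mbwfw dukv qxn ciap qrs bvbif rxh
Hunk 4: at line 6 remove [qrs] add [hemu] -> 9 lines: isc vjvql mbwfw dukv qxn ciap hemu bvbif rxh
Hunk 5: at line 1 remove [vjvql,mbwfw] add [nvou,grno,qvznt] -> 10 lines: isc nvou grno qvznt dukv qxn ciap hemu bvbif rxh
Final line 10: rxh

Answer: rxh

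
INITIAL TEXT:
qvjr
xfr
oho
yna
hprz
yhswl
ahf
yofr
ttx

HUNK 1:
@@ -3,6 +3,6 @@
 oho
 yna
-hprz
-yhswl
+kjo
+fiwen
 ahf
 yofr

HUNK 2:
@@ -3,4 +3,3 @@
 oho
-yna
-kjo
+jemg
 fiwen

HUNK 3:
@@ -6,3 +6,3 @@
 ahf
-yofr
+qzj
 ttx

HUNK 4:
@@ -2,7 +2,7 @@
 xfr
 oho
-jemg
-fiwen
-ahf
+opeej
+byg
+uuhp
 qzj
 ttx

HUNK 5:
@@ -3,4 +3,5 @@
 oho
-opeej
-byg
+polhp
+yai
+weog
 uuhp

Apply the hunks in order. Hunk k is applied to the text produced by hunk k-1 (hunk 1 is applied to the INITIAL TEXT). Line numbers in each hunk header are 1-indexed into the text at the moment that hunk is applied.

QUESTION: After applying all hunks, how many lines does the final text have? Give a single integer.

Answer: 9

Derivation:
Hunk 1: at line 3 remove [hprz,yhswl] add [kjo,fiwen] -> 9 lines: qvjr xfr oho yna kjo fiwen ahf yofr ttx
Hunk 2: at line 3 remove [yna,kjo] add [jemg] -> 8 lines: qvjr xfr oho jemg fiwen ahf yofr ttx
Hunk 3: at line 6 remove [yofr] add [qzj] -> 8 lines: qvjr xfr oho jemg fiwen ahf qzj ttx
Hunk 4: at line 2 remove [jemg,fiwen,ahf] add [opeej,byg,uuhp] -> 8 lines: qvjr xfr oho opeej byg uuhp qzj ttx
Hunk 5: at line 3 remove [opeej,byg] add [polhp,yai,weog] -> 9 lines: qvjr xfr oho polhp yai weog uuhp qzj ttx
Final line count: 9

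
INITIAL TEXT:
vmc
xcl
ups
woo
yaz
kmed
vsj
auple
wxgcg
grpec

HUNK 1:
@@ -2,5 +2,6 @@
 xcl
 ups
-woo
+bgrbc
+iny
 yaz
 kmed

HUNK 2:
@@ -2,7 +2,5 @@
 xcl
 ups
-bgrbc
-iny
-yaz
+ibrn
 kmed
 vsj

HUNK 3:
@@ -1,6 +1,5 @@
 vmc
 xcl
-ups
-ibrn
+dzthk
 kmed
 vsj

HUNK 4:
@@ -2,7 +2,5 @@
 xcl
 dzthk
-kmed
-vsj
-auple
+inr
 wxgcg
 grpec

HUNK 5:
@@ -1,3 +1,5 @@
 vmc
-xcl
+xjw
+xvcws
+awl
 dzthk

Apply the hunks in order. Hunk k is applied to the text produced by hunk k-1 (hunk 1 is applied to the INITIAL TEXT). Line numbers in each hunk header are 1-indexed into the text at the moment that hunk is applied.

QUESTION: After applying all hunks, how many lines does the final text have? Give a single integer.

Answer: 8

Derivation:
Hunk 1: at line 2 remove [woo] add [bgrbc,iny] -> 11 lines: vmc xcl ups bgrbc iny yaz kmed vsj auple wxgcg grpec
Hunk 2: at line 2 remove [bgrbc,iny,yaz] add [ibrn] -> 9 lines: vmc xcl ups ibrn kmed vsj auple wxgcg grpec
Hunk 3: at line 1 remove [ups,ibrn] add [dzthk] -> 8 lines: vmc xcl dzthk kmed vsj auple wxgcg grpec
Hunk 4: at line 2 remove [kmed,vsj,auple] add [inr] -> 6 lines: vmc xcl dzthk inr wxgcg grpec
Hunk 5: at line 1 remove [xcl] add [xjw,xvcws,awl] -> 8 lines: vmc xjw xvcws awl dzthk inr wxgcg grpec
Final line count: 8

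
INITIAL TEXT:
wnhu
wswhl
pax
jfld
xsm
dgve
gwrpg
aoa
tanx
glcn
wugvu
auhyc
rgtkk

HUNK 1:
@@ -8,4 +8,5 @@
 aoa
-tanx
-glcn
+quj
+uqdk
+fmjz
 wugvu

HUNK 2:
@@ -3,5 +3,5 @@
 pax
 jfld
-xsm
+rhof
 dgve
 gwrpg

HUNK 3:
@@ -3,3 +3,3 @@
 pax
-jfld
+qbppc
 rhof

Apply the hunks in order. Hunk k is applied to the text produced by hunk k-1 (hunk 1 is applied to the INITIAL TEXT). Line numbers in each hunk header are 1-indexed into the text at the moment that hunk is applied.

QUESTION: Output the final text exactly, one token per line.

Answer: wnhu
wswhl
pax
qbppc
rhof
dgve
gwrpg
aoa
quj
uqdk
fmjz
wugvu
auhyc
rgtkk

Derivation:
Hunk 1: at line 8 remove [tanx,glcn] add [quj,uqdk,fmjz] -> 14 lines: wnhu wswhl pax jfld xsm dgve gwrpg aoa quj uqdk fmjz wugvu auhyc rgtkk
Hunk 2: at line 3 remove [xsm] add [rhof] -> 14 lines: wnhu wswhl pax jfld rhof dgve gwrpg aoa quj uqdk fmjz wugvu auhyc rgtkk
Hunk 3: at line 3 remove [jfld] add [qbppc] -> 14 lines: wnhu wswhl pax qbppc rhof dgve gwrpg aoa quj uqdk fmjz wugvu auhyc rgtkk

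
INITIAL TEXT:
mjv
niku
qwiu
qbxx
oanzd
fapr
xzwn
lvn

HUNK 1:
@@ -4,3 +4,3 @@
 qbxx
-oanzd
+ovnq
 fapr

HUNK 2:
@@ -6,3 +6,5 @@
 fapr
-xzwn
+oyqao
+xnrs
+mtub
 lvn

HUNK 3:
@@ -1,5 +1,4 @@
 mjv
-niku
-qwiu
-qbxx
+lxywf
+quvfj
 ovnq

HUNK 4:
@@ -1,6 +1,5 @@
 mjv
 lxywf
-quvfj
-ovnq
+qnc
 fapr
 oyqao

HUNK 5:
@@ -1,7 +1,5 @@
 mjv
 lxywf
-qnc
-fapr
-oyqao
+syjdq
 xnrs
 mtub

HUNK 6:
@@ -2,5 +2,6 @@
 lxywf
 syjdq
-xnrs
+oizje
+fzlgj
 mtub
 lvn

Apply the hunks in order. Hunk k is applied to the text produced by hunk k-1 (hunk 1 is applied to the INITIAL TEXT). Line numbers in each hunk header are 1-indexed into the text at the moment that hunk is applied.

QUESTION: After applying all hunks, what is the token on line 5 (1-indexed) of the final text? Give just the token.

Hunk 1: at line 4 remove [oanzd] add [ovnq] -> 8 lines: mjv niku qwiu qbxx ovnq fapr xzwn lvn
Hunk 2: at line 6 remove [xzwn] add [oyqao,xnrs,mtub] -> 10 lines: mjv niku qwiu qbxx ovnq fapr oyqao xnrs mtub lvn
Hunk 3: at line 1 remove [niku,qwiu,qbxx] add [lxywf,quvfj] -> 9 lines: mjv lxywf quvfj ovnq fapr oyqao xnrs mtub lvn
Hunk 4: at line 1 remove [quvfj,ovnq] add [qnc] -> 8 lines: mjv lxywf qnc fapr oyqao xnrs mtub lvn
Hunk 5: at line 1 remove [qnc,fapr,oyqao] add [syjdq] -> 6 lines: mjv lxywf syjdq xnrs mtub lvn
Hunk 6: at line 2 remove [xnrs] add [oizje,fzlgj] -> 7 lines: mjv lxywf syjdq oizje fzlgj mtub lvn
Final line 5: fzlgj

Answer: fzlgj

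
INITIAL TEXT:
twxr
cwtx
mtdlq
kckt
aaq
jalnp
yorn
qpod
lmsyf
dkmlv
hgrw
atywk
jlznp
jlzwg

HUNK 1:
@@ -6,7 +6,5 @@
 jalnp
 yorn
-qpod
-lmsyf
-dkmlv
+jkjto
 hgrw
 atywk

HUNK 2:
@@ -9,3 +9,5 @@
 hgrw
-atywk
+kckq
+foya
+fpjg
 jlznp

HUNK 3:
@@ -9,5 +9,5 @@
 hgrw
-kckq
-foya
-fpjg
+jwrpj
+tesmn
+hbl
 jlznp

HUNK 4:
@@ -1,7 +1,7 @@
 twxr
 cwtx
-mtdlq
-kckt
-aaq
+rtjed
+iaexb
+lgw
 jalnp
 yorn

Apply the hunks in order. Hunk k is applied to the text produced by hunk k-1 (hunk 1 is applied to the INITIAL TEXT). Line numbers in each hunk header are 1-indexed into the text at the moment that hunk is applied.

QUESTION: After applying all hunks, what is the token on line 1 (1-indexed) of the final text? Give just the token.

Answer: twxr

Derivation:
Hunk 1: at line 6 remove [qpod,lmsyf,dkmlv] add [jkjto] -> 12 lines: twxr cwtx mtdlq kckt aaq jalnp yorn jkjto hgrw atywk jlznp jlzwg
Hunk 2: at line 9 remove [atywk] add [kckq,foya,fpjg] -> 14 lines: twxr cwtx mtdlq kckt aaq jalnp yorn jkjto hgrw kckq foya fpjg jlznp jlzwg
Hunk 3: at line 9 remove [kckq,foya,fpjg] add [jwrpj,tesmn,hbl] -> 14 lines: twxr cwtx mtdlq kckt aaq jalnp yorn jkjto hgrw jwrpj tesmn hbl jlznp jlzwg
Hunk 4: at line 1 remove [mtdlq,kckt,aaq] add [rtjed,iaexb,lgw] -> 14 lines: twxr cwtx rtjed iaexb lgw jalnp yorn jkjto hgrw jwrpj tesmn hbl jlznp jlzwg
Final line 1: twxr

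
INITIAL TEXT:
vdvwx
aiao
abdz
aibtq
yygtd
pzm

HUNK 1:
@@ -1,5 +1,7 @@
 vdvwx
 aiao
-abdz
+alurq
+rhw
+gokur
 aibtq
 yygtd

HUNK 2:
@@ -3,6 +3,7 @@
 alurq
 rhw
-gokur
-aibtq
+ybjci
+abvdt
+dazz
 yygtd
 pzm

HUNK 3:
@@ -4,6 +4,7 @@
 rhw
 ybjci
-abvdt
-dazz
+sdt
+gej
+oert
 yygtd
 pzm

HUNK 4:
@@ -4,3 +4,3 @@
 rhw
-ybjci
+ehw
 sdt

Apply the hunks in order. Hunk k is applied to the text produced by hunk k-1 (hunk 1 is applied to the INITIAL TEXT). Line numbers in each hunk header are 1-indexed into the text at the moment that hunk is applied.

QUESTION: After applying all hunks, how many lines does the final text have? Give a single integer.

Hunk 1: at line 1 remove [abdz] add [alurq,rhw,gokur] -> 8 lines: vdvwx aiao alurq rhw gokur aibtq yygtd pzm
Hunk 2: at line 3 remove [gokur,aibtq] add [ybjci,abvdt,dazz] -> 9 lines: vdvwx aiao alurq rhw ybjci abvdt dazz yygtd pzm
Hunk 3: at line 4 remove [abvdt,dazz] add [sdt,gej,oert] -> 10 lines: vdvwx aiao alurq rhw ybjci sdt gej oert yygtd pzm
Hunk 4: at line 4 remove [ybjci] add [ehw] -> 10 lines: vdvwx aiao alurq rhw ehw sdt gej oert yygtd pzm
Final line count: 10

Answer: 10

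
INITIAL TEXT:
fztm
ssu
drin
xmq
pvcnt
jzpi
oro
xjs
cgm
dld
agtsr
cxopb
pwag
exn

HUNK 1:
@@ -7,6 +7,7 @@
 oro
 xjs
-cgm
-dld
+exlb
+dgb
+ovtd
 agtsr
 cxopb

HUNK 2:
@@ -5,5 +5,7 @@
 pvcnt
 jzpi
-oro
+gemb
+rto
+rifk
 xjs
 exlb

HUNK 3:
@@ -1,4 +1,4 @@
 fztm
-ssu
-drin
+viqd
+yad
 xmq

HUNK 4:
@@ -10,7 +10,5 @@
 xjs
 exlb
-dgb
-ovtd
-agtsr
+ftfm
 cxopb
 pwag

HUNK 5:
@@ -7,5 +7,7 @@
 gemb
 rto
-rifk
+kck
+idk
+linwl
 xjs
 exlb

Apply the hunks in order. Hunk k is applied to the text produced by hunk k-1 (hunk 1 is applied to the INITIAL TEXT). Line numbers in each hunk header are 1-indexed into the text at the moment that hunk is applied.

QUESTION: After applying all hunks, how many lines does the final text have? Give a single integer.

Hunk 1: at line 7 remove [cgm,dld] add [exlb,dgb,ovtd] -> 15 lines: fztm ssu drin xmq pvcnt jzpi oro xjs exlb dgb ovtd agtsr cxopb pwag exn
Hunk 2: at line 5 remove [oro] add [gemb,rto,rifk] -> 17 lines: fztm ssu drin xmq pvcnt jzpi gemb rto rifk xjs exlb dgb ovtd agtsr cxopb pwag exn
Hunk 3: at line 1 remove [ssu,drin] add [viqd,yad] -> 17 lines: fztm viqd yad xmq pvcnt jzpi gemb rto rifk xjs exlb dgb ovtd agtsr cxopb pwag exn
Hunk 4: at line 10 remove [dgb,ovtd,agtsr] add [ftfm] -> 15 lines: fztm viqd yad xmq pvcnt jzpi gemb rto rifk xjs exlb ftfm cxopb pwag exn
Hunk 5: at line 7 remove [rifk] add [kck,idk,linwl] -> 17 lines: fztm viqd yad xmq pvcnt jzpi gemb rto kck idk linwl xjs exlb ftfm cxopb pwag exn
Final line count: 17

Answer: 17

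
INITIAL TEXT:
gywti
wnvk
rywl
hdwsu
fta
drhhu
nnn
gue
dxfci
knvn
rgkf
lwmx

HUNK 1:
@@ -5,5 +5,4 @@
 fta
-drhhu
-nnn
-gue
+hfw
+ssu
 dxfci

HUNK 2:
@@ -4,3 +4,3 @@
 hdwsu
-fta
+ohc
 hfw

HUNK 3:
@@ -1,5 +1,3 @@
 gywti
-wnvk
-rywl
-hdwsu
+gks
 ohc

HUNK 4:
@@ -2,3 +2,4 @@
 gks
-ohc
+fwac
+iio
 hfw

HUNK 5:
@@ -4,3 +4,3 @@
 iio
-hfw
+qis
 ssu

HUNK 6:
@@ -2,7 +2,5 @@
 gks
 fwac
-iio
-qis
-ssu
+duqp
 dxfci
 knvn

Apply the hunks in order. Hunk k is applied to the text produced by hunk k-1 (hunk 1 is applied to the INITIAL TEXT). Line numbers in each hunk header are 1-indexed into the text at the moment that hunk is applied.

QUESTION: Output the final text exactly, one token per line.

Answer: gywti
gks
fwac
duqp
dxfci
knvn
rgkf
lwmx

Derivation:
Hunk 1: at line 5 remove [drhhu,nnn,gue] add [hfw,ssu] -> 11 lines: gywti wnvk rywl hdwsu fta hfw ssu dxfci knvn rgkf lwmx
Hunk 2: at line 4 remove [fta] add [ohc] -> 11 lines: gywti wnvk rywl hdwsu ohc hfw ssu dxfci knvn rgkf lwmx
Hunk 3: at line 1 remove [wnvk,rywl,hdwsu] add [gks] -> 9 lines: gywti gks ohc hfw ssu dxfci knvn rgkf lwmx
Hunk 4: at line 2 remove [ohc] add [fwac,iio] -> 10 lines: gywti gks fwac iio hfw ssu dxfci knvn rgkf lwmx
Hunk 5: at line 4 remove [hfw] add [qis] -> 10 lines: gywti gks fwac iio qis ssu dxfci knvn rgkf lwmx
Hunk 6: at line 2 remove [iio,qis,ssu] add [duqp] -> 8 lines: gywti gks fwac duqp dxfci knvn rgkf lwmx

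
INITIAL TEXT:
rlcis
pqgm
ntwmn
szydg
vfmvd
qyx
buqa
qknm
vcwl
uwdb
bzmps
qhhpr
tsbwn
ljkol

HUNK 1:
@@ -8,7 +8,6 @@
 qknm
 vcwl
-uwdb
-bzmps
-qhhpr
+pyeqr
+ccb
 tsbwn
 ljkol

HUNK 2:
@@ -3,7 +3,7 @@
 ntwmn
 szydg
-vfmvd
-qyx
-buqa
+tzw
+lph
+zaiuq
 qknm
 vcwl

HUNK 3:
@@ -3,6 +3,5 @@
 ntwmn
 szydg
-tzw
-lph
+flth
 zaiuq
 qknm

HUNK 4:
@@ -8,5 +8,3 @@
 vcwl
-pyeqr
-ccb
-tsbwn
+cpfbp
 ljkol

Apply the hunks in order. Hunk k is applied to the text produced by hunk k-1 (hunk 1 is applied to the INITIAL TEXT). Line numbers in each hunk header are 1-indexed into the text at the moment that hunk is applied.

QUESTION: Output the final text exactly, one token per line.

Answer: rlcis
pqgm
ntwmn
szydg
flth
zaiuq
qknm
vcwl
cpfbp
ljkol

Derivation:
Hunk 1: at line 8 remove [uwdb,bzmps,qhhpr] add [pyeqr,ccb] -> 13 lines: rlcis pqgm ntwmn szydg vfmvd qyx buqa qknm vcwl pyeqr ccb tsbwn ljkol
Hunk 2: at line 3 remove [vfmvd,qyx,buqa] add [tzw,lph,zaiuq] -> 13 lines: rlcis pqgm ntwmn szydg tzw lph zaiuq qknm vcwl pyeqr ccb tsbwn ljkol
Hunk 3: at line 3 remove [tzw,lph] add [flth] -> 12 lines: rlcis pqgm ntwmn szydg flth zaiuq qknm vcwl pyeqr ccb tsbwn ljkol
Hunk 4: at line 8 remove [pyeqr,ccb,tsbwn] add [cpfbp] -> 10 lines: rlcis pqgm ntwmn szydg flth zaiuq qknm vcwl cpfbp ljkol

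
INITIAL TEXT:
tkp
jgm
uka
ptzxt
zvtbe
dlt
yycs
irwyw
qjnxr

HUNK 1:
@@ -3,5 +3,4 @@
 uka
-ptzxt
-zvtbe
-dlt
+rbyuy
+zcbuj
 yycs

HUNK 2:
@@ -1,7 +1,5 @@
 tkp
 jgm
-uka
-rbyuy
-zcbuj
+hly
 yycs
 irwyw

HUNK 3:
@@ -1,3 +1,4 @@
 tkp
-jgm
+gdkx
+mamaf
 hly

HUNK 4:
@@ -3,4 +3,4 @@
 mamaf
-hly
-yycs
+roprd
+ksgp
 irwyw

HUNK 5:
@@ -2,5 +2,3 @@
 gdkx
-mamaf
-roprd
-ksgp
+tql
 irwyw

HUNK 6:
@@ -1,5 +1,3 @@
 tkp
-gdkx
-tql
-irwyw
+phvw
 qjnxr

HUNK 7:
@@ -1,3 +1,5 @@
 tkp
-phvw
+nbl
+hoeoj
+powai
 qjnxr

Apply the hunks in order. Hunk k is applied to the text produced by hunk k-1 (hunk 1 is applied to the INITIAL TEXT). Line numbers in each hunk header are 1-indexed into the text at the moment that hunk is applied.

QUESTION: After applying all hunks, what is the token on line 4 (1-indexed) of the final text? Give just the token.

Hunk 1: at line 3 remove [ptzxt,zvtbe,dlt] add [rbyuy,zcbuj] -> 8 lines: tkp jgm uka rbyuy zcbuj yycs irwyw qjnxr
Hunk 2: at line 1 remove [uka,rbyuy,zcbuj] add [hly] -> 6 lines: tkp jgm hly yycs irwyw qjnxr
Hunk 3: at line 1 remove [jgm] add [gdkx,mamaf] -> 7 lines: tkp gdkx mamaf hly yycs irwyw qjnxr
Hunk 4: at line 3 remove [hly,yycs] add [roprd,ksgp] -> 7 lines: tkp gdkx mamaf roprd ksgp irwyw qjnxr
Hunk 5: at line 2 remove [mamaf,roprd,ksgp] add [tql] -> 5 lines: tkp gdkx tql irwyw qjnxr
Hunk 6: at line 1 remove [gdkx,tql,irwyw] add [phvw] -> 3 lines: tkp phvw qjnxr
Hunk 7: at line 1 remove [phvw] add [nbl,hoeoj,powai] -> 5 lines: tkp nbl hoeoj powai qjnxr
Final line 4: powai

Answer: powai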